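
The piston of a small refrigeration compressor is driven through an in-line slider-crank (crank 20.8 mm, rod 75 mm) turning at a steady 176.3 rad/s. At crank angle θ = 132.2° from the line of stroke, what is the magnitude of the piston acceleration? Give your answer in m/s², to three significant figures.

ω = 176.3 rad/s
x(θ) = r cosθ + √(L² − r² sin²θ); with ω constant, a = ω²·d²x/dθ².
d²x/dθ² = −r cosθ − r²(cos2θ)/√u − r⁴ sin²2θ/(4u^{3/2}),  u = L² − r² sin²θ = 0.00538757 m².
Substituting r = 0.0208 m, L = 0.075 m, θ = 132.2°: d²x/dθ² = +0.01443 m.
a = ω²·d²x/dθ² = (176.3)²·(+0.01443) = +448.5 m/s²;  |a| = 448.5 m/s².

449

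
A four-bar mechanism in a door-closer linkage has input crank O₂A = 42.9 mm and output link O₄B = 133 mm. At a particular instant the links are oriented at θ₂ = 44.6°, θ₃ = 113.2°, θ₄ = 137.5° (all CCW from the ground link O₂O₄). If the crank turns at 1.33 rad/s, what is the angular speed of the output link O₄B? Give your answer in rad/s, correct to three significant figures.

0.971

ω₂ = 1.33 rad/s
Differentiating the loop-closure r₂e^{iθ₂}+r₃e^{iθ₃}=r₁+r₄e^{iθ₄} gives r₂ω₂e^{iθ₂}+r₃ω₃e^{iθ₃}=r₄ω₄e^{iθ₄}.
Eliminating the other unknown: ω₄ = r₂ω₂ sin(θ₂−θ₃) / [r₄ sin(θ₄−θ₃)].
Numerator sine = -0.93106; denominator sine = +0.41151.
Result = 0.0429·1.33·(-0.93106) / (0.133·(+0.41151)) = -0.97062 rad/s; magnitude 0.97062 rad/s.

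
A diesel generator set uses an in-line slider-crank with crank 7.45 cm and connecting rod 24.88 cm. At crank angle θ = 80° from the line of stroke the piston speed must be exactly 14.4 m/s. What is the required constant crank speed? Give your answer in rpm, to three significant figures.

1780

For an in-line slider-crank, |v_piston| = rω|sinθ|·[1 + r cosθ/√(L² − r² sin²θ)].
With r = 0.0745 m, L = 0.2488 m, θ = 80°: the bracketed kinematic factor |dx/dθ| = 0.077361 m.
ω = v/|dx/dθ| = 14.4/0.077361 = 186.14 rad/s.
N = 60ω/(2π) = 1777.5 rpm.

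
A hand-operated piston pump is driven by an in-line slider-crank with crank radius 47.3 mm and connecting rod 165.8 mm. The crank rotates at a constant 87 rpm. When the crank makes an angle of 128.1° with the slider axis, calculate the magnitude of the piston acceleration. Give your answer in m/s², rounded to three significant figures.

ω = 2π·87/60 = 9.111 rad/s
x(θ) = r cosθ + √(L² − r² sin²θ); with ω constant, a = ω²·d²x/dθ².
d²x/dθ² = −r cosθ − r²(cos2θ)/√u − r⁴ sin²2θ/(4u^{3/2}),  u = L² − r² sin²θ = 0.0261042 m².
Substituting r = 0.0473 m, L = 0.1658 m, θ = 128.1°: d²x/dθ² = +0.032209 m.
a = ω²·d²x/dθ² = (9.111)²·(+0.032209) = +2.6735 m/s²;  |a| = 2.6735 m/s².

2.67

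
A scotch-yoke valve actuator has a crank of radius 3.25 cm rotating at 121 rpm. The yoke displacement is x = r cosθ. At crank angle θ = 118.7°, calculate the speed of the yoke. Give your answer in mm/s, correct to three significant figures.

361

ω = 12.67 rad/s (from 121 rpm).
x = r cosθ ⇒ ẋ = −rω sinθ.
|v| = rω|sinθ| = 0.0325·12.67·|sin 118.7°| = 0.36122 m/s = 361.22 mm/s.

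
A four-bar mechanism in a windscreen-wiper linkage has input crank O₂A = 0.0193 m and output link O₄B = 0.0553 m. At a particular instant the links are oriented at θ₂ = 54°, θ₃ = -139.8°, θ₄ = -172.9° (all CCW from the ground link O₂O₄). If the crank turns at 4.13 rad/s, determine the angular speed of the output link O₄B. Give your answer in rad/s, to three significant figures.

ω₂ = 4.13 rad/s
Differentiating the loop-closure r₂e^{iθ₂}+r₃e^{iθ₃}=r₁+r₄e^{iθ₄} gives r₂ω₂e^{iθ₂}+r₃ω₃e^{iθ₃}=r₄ω₄e^{iθ₄}.
Eliminating the other unknown: ω₄ = r₂ω₂ sin(θ₂−θ₃) / [r₄ sin(θ₄−θ₃)].
Numerator sine = -0.23853; denominator sine = -0.54610.
Result = 0.0193·4.13·(-0.23853) / (0.0553·(-0.54610)) = +0.62959 rad/s; magnitude 0.62959 rad/s.

0.630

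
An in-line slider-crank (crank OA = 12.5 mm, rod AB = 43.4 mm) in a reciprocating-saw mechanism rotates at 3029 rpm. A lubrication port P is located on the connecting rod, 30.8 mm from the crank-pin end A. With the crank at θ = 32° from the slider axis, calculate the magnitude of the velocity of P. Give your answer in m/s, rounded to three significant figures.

2.66

ω = 317.2 rad/s.  Crank-pin speed |V_A| = rω = 3.965 m/s, perpendicular to OA.
Rod angle: sinφ = −(r/L) sinθ ⇒ φ = -8.779°; ω_rod = −rω cosθ/√(L²−r²sin²θ) = -78.395 rad/s.
V_P = V_A + ω_rod × AP, with AP = 0.0308 m along the rod.
Components: V_Px = −rω sinθ − a·ω_rod·sinφ = -2.4696 m/s;  V_Py = rω cosθ + a·ω_rod·cosφ = +0.9762 m/s.
|V_P| = √(V_Px² + V_Py²) = 2.6556 m/s.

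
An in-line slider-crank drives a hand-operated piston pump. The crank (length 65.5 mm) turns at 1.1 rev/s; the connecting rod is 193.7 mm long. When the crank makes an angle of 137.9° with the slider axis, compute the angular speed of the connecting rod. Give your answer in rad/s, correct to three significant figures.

1.78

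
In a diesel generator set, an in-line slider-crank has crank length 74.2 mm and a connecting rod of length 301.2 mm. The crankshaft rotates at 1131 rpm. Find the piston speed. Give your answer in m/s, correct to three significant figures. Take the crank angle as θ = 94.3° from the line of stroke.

ω = 2π·1131/60 = 118.4 rad/s
For an in-line slider-crank, x = r cosθ + √(L² − r² sin²θ), so v = −rω sinθ·[1 + r cosθ/√(L² − r² sin²θ)].
With r = 0.0742 m, L = 0.3012 m, θ = 94.3°: √(L² − r² sin²θ) = 0.29197 m.
v = −0.0742·118.4·0.99719·[1 + 0.0742·-0.07498/0.29197] = -8.5964 m/s.
|v| = 8.5964 m/s.

8.60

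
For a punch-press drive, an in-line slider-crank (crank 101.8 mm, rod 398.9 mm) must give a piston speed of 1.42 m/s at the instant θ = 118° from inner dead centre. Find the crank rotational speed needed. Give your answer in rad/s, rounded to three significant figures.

For an in-line slider-crank, |v_piston| = rω|sinθ|·[1 + r cosθ/√(L² − r² sin²θ)].
With r = 0.1018 m, L = 0.3989 m, θ = 118°: the bracketed kinematic factor |dx/dθ| = 0.078831 m.
ω = v/|dx/dθ| = 1.42/0.078831 = 18.013 rad/s.

18.0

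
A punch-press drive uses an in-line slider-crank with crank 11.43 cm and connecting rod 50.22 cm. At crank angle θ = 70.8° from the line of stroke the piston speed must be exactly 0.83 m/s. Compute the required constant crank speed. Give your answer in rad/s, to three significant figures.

For an in-line slider-crank, |v_piston| = rω|sinθ|·[1 + r cosθ/√(L² − r² sin²θ)].
With r = 0.1143 m, L = 0.5022 m, θ = 70.8°: the bracketed kinematic factor |dx/dθ| = 0.11622 m.
ω = v/|dx/dθ| = 0.83/0.11622 = 7.1419 rad/s.

7.14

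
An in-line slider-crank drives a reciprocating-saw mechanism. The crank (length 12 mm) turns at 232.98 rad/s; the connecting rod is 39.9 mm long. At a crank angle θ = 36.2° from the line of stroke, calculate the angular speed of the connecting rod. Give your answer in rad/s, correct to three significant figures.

57.5

ω = 233 rad/s
The rod makes angle φ with the slider axis where L sinφ = r sinθ; differentiating, L cosφ·φ̇ = r ω cosθ.
L cosφ = √(L² − r² sin²θ) = 0.039266 m.
|ω_rod| = r ω |cosθ| / √(L² − r² sin²θ) = 0.012·233·0.80696/0.039266 = 57.457 rad/s.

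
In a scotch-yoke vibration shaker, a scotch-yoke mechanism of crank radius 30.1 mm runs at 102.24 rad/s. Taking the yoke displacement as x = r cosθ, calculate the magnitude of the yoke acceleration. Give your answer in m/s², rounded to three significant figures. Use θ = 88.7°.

7.14

ω = 102.2 rad/s
x = r cosθ ⇒ ẍ = −rω² cosθ (ω constant).
|a| = rω²|cosθ| = 0.0301·(102.2)²·|cos 88.7°| = 7.1382 m/s².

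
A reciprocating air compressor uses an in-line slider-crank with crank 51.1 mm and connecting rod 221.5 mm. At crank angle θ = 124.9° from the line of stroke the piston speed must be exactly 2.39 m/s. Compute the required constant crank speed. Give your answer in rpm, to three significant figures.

629

For an in-line slider-crank, |v_piston| = rω|sinθ|·[1 + r cosθ/√(L² − r² sin²θ)].
With r = 0.0511 m, L = 0.2215 m, θ = 124.9°: the bracketed kinematic factor |dx/dθ| = 0.036276 m.
ω = v/|dx/dθ| = 2.39/0.036276 = 65.883 rad/s.
N = 60ω/(2π) = 629.14 rpm.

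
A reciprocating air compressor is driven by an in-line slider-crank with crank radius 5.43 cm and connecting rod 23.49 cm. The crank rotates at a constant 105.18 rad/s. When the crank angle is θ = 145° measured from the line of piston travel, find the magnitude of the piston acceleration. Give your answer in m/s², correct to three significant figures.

ω = 105.2 rad/s
x(θ) = r cosθ + √(L² − r² sin²θ); with ω constant, a = ω²·d²x/dθ².
d²x/dθ² = −r cosθ − r²(cos2θ)/√u − r⁴ sin²2θ/(4u^{3/2}),  u = L² − r² sin²θ = 0.054208 m².
Substituting r = 0.0543 m, L = 0.2349 m, θ = 145°: d²x/dθ² = +0.039997 m.
a = ω²·d²x/dθ² = (105.2)²·(+0.039997) = +442.48 m/s²;  |a| = 442.48 m/s².

442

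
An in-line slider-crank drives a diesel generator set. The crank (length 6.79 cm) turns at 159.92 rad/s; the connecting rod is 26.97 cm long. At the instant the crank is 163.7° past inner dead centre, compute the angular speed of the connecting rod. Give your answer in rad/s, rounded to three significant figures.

ω = 159.9 rad/s
The rod makes angle φ with the slider axis where L sinφ = r sinθ; differentiating, L cosφ·φ̇ = r ω cosθ.
L cosφ = √(L² − r² sin²θ) = 0.26903 m.
|ω_rod| = r ω |cosθ| / √(L² − r² sin²θ) = 0.0679·159.9·0.95981/0.26903 = 38.74 rad/s.

38.7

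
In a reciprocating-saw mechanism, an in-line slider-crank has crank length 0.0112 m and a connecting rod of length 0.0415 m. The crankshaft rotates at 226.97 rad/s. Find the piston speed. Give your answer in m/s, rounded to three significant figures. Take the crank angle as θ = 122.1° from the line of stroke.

1.84

ω = 227 rad/s
For an in-line slider-crank, x = r cosθ + √(L² − r² sin²θ), so v = −rω sinθ·[1 + r cosθ/√(L² − r² sin²θ)].
With r = 0.0112 m, L = 0.0415 m, θ = 122.1°: √(L² − r² sin²θ) = 0.040401 m.
v = −0.0112·227·0.84712·[1 + 0.0112·-0.53140/0.040401] = -1.8362 m/s.
|v| = 1.8362 m/s.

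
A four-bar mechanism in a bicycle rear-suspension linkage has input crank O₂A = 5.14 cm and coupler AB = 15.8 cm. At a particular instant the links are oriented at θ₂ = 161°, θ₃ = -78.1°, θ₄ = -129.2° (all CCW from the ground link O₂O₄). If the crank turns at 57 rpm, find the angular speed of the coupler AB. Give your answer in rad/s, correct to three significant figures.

ω₂ = 5.969 rad/s (from 57 rpm).
Differentiating the loop-closure r₂e^{iθ₂}+r₃e^{iθ₃}=r₁+r₄e^{iθ₄} gives r₂ω₂e^{iθ₂}+r₃ω₃e^{iθ₃}=r₄ω₄e^{iθ₄}.
Eliminating the other unknown: ω₃ = r₂ω₂ sin(θ₄−θ₂) / [r₃ sin(θ₃−θ₄)].
Numerator sine = +0.93849; denominator sine = +0.77824.
Result = 0.0514·5.969·(+0.93849) / (0.158·(+0.77824)) = +2.3417 rad/s; magnitude 2.3417 rad/s.

2.34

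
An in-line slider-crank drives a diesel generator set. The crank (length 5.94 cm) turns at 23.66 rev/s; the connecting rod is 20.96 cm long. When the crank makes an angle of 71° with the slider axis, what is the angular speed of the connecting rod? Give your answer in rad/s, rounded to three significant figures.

14.2

ω = 148.7 rad/s (converted from 23.66 rev/s).
The rod makes angle φ with the slider axis where L sinφ = r sinθ; differentiating, L cosφ·φ̇ = r ω cosθ.
L cosφ = √(L² − r² sin²θ) = 0.20194 m.
|ω_rod| = r ω |cosθ| / √(L² − r² sin²θ) = 0.0594·148.7·0.32557/0.20194 = 14.237 rad/s.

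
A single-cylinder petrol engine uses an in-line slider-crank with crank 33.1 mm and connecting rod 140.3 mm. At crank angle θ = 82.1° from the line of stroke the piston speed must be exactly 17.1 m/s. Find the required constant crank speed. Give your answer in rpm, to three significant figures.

4820

For an in-line slider-crank, |v_piston| = rω|sinθ|·[1 + r cosθ/√(L² − r² sin²θ)].
With r = 0.0331 m, L = 0.1403 m, θ = 82.1°: the bracketed kinematic factor |dx/dθ| = 0.033879 m.
ω = v/|dx/dθ| = 17.1/0.033879 = 504.73 rad/s.
N = 60ω/(2π) = 4819.9 rpm.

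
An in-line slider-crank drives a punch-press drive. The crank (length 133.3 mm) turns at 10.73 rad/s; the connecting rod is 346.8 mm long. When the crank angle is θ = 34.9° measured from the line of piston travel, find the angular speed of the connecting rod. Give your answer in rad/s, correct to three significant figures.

3.47

ω = 10.73 rad/s
The rod makes angle φ with the slider axis where L sinφ = r sinθ; differentiating, L cosφ·φ̇ = r ω cosθ.
L cosφ = √(L² − r² sin²θ) = 0.33831 m.
|ω_rod| = r ω |cosθ| / √(L² − r² sin²θ) = 0.1333·10.73·0.82015/0.33831 = 3.4674 rad/s.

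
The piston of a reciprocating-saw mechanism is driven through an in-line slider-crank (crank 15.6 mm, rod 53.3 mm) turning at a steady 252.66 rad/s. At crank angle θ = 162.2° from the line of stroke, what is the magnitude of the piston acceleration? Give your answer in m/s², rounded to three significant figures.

ω = 252.7 rad/s
x(θ) = r cosθ + √(L² − r² sin²θ); with ω constant, a = ω²·d²x/dθ².
d²x/dθ² = −r cosθ − r²(cos2θ)/√u − r⁴ sin²2θ/(4u^{3/2}),  u = L² − r² sin²θ = 0.00281815 m².
Substituting r = 0.0156 m, L = 0.0533 m, θ = 162.2°: d²x/dθ² = +0.011092 m.
a = ω²·d²x/dθ² = (252.7)²·(+0.011092) = +708.1 m/s²;  |a| = 708.1 m/s².

708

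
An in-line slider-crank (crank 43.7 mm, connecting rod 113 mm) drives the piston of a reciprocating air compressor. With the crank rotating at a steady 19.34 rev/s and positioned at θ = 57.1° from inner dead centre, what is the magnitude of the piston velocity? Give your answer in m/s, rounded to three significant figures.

5.45

ω = 2π·19.3 = 121.5 rad/s
For an in-line slider-crank, x = r cosθ + √(L² − r² sin²θ), so v = −rω sinθ·[1 + r cosθ/√(L² − r² sin²θ)].
With r = 0.0437 m, L = 0.113 m, θ = 57.1°: √(L² − r² sin²θ) = 0.10688 m.
v = −0.0437·121.5·0.83962·[1 + 0.0437·0.54317/0.10688] = -5.4489 m/s.
|v| = 5.4489 m/s.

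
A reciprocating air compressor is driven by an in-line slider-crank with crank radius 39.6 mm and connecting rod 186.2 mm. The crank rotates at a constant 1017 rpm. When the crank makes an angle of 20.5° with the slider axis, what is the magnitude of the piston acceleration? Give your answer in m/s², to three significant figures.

493

ω = 2π·1017/60 = 106.5 rad/s
x(θ) = r cosθ + √(L² − r² sin²θ); with ω constant, a = ω²·d²x/dθ².
d²x/dθ² = −r cosθ − r²(cos2θ)/√u − r⁴ sin²2θ/(4u^{3/2}),  u = L² − r² sin²θ = 0.0344781 m².
Substituting r = 0.0396 m, L = 0.1862 m, θ = 20.5°: d²x/dθ² = -0.043507 m.
a = ω²·d²x/dθ² = (106.5)²·(-0.043507) = -493.47 m/s²;  |a| = 493.47 m/s².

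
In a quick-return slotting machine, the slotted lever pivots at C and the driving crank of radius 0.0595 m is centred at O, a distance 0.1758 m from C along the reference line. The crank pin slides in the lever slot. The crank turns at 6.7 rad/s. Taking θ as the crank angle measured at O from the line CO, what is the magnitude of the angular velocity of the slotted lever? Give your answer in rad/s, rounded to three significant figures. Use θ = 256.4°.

0.245

ω = 6.7 rad/s
Crank pin A relative to C: A = (d + r cosθ, r sinθ); lever angle φ = atan2(r sinθ, d + r cosθ).
Differentiating tanφ: φ̇ = rω(d cosθ + r)/(d² + r² + 2dr cosθ).
d² + r² + 2dr cosθ = |CA|² = 0.0295267 m²;  d cosθ + r = +0.018162 m.
|ω_lever| = |0.0595·6.7·+0.018162| / 0.0295267 = 0.24521 rad/s.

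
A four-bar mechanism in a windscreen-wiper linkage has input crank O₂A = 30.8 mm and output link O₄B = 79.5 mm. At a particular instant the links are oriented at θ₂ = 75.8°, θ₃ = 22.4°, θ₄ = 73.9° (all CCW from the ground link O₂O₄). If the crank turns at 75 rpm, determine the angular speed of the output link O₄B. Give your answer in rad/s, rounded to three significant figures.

3.12

ω₂ = 7.854 rad/s (from 75 rpm).
Differentiating the loop-closure r₂e^{iθ₂}+r₃e^{iθ₃}=r₁+r₄e^{iθ₄} gives r₂ω₂e^{iθ₂}+r₃ω₃e^{iθ₃}=r₄ω₄e^{iθ₄}.
Eliminating the other unknown: ω₄ = r₂ω₂ sin(θ₂−θ₃) / [r₄ sin(θ₄−θ₃)].
Numerator sine = +0.80282; denominator sine = +0.78261.
Result = 0.0308·7.854·(+0.80282) / (0.0795·(+0.78261)) = +3.1214 rad/s; magnitude 3.1214 rad/s.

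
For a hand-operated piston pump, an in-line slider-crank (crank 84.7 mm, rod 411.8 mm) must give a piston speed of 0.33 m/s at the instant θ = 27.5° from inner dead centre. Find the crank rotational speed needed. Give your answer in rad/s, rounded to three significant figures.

7.13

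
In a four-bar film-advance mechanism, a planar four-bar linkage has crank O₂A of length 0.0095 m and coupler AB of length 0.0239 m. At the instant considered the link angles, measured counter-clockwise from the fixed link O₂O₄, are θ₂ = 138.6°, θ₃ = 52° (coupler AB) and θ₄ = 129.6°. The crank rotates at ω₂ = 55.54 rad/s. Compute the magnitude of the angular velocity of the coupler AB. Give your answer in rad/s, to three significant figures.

ω₂ = 55.54 rad/s
Differentiating the loop-closure r₂e^{iθ₂}+r₃e^{iθ₃}=r₁+r₄e^{iθ₄} gives r₂ω₂e^{iθ₂}+r₃ω₃e^{iθ₃}=r₄ω₄e^{iθ₄}.
Eliminating the other unknown: ω₃ = r₂ω₂ sin(θ₄−θ₂) / [r₃ sin(θ₃−θ₄)].
Numerator sine = -0.15643; denominator sine = -0.97667.
Result = 0.0095·55.54·(-0.15643) / (0.0239·(-0.97667)) = +3.536 rad/s; magnitude 3.536 rad/s.

3.54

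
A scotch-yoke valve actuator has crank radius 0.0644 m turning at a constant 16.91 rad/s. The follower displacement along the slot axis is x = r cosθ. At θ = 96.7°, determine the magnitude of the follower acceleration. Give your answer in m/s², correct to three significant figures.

2.15

ω = 16.91 rad/s
x = r cosθ ⇒ ẍ = −rω² cosθ (ω constant).
|a| = rω²|cosθ| = 0.0644·(16.91)²·|cos 96.7°| = 2.1485 m/s².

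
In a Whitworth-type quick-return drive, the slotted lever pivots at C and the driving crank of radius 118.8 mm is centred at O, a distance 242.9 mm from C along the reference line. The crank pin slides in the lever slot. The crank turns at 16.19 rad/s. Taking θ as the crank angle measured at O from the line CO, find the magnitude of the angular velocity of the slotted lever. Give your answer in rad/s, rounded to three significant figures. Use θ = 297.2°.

4.44

ω = 16.19 rad/s
Crank pin A relative to C: A = (d + r cosθ, r sinθ); lever angle φ = atan2(r sinθ, d + r cosθ).
Differentiating tanφ: φ̇ = rω(d cosθ + r)/(d² + r² + 2dr cosθ).
d² + r² + 2dr cosθ = |CA|² = 0.0994944 m²;  d cosθ + r = +0.22983 m.
|ω_lever| = |0.1188·16.19·+0.22983| / 0.0994944 = 4.4429 rad/s.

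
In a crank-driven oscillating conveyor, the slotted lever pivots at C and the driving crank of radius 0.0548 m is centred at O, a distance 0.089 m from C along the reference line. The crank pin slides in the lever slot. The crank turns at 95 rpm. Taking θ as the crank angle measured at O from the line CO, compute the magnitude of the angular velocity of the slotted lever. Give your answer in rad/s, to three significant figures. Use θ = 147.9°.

ω = 9.948 rad/s (from 95 rpm).
Crank pin A relative to C: A = (d + r cosθ, r sinθ); lever angle φ = atan2(r sinθ, d + r cosθ).
Differentiating tanφ: φ̇ = rω(d cosθ + r)/(d² + r² + 2dr cosθ).
d² + r² + 2dr cosθ = |CA|² = 0.00266087 m²;  d cosθ + r = -0.020594 m.
|ω_lever| = |0.0548·9.948·-0.020594| / 0.00266087 = 4.2194 rad/s.

4.22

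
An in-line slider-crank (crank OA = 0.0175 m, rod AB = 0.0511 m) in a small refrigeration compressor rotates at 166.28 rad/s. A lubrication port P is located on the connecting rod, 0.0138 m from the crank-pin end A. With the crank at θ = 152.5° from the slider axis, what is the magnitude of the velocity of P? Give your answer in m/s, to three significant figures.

ω = 166.3 rad/s.  Crank-pin speed |V_A| = rω = 2.9099 m/s, perpendicular to OA.
Rod angle: sinφ = −(r/L) sinθ ⇒ φ = -9.099°; ω_rod = −rω cosθ/√(L²−r²sin²θ) = +51.155 rad/s.
V_P = V_A + ω_rod × AP, with AP = 0.0138 m along the rod.
Components: V_Px = −rω sinθ − a·ω_rod·sinφ = -1.232 m/s;  V_Py = rω cosθ + a·ω_rod·cosφ = -1.8841 m/s.
|V_P| = √(V_Px² + V_Py²) = 2.2511 m/s.

2.25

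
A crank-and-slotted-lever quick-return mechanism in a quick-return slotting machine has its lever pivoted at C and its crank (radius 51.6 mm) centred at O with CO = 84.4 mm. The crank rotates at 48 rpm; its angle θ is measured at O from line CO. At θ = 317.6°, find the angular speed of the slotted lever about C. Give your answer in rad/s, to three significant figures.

1.82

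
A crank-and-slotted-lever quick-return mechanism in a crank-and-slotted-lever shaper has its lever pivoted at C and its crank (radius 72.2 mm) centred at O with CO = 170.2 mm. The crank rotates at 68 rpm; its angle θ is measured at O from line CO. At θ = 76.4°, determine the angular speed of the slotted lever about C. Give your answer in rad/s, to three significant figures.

1.44

ω = 7.121 rad/s (from 68 rpm).
Crank pin A relative to C: A = (d + r cosθ, r sinθ); lever angle φ = atan2(r sinθ, d + r cosθ).
Differentiating tanφ: φ̇ = rω(d cosθ + r)/(d² + r² + 2dr cosθ).
d² + r² + 2dr cosθ = |CA|² = 0.0399599 m²;  d cosθ + r = +0.11222 m.
|ω_lever| = |0.0722·7.121·+0.11222| / 0.0399599 = 1.4439 rad/s.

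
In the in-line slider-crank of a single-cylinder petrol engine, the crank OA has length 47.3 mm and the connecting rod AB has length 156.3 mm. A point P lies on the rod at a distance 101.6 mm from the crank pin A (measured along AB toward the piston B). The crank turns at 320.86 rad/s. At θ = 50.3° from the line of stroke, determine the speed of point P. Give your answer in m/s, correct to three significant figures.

13.6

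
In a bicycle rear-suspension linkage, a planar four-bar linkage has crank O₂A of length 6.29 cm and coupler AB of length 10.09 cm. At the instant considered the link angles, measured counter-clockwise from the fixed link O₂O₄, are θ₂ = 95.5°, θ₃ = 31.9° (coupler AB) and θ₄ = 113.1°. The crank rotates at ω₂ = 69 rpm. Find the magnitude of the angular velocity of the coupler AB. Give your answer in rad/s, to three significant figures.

1.38

ω₂ = 7.226 rad/s (from 69 rpm).
Differentiating the loop-closure r₂e^{iθ₂}+r₃e^{iθ₃}=r₁+r₄e^{iθ₄} gives r₂ω₂e^{iθ₂}+r₃ω₃e^{iθ₃}=r₄ω₄e^{iθ₄}.
Eliminating the other unknown: ω₃ = r₂ω₂ sin(θ₄−θ₂) / [r₃ sin(θ₃−θ₄)].
Numerator sine = +0.30237; denominator sine = -0.98823.
Result = 0.0629·7.226·(+0.30237) / (0.1009·(-0.98823)) = -1.3782 rad/s; magnitude 1.3782 rad/s.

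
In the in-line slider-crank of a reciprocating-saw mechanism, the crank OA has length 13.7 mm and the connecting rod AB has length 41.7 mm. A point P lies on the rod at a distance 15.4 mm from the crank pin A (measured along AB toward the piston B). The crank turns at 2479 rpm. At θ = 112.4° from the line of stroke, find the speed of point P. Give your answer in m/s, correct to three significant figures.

ω = 259.6 rad/s.  Crank-pin speed |V_A| = rω = 3.5565 m/s, perpendicular to OA.
Rod angle: sinφ = −(r/L) sinθ ⇒ φ = -17.683°; ω_rod = −rω cosθ/√(L²−r²sin²θ) = +34.113 rad/s.
V_P = V_A + ω_rod × AP, with AP = 0.0154 m along the rod.
Components: V_Px = −rω sinθ − a·ω_rod·sinφ = -3.1286 m/s;  V_Py = rω cosθ + a·ω_rod·cosφ = -0.85477 m/s.
|V_P| = √(V_Px² + V_Py²) = 3.2433 m/s.

3.24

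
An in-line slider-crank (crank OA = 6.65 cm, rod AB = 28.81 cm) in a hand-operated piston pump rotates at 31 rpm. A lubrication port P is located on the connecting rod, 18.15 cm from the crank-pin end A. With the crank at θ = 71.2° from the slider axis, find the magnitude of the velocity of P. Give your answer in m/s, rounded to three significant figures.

ω = 3.246 rad/s.  Crank-pin speed |V_A| = rω = 0.21588 m/s, perpendicular to OA.
Rod angle: sinφ = −(r/L) sinθ ⇒ φ = -12.621°; ω_rod = −rω cosθ/√(L²−r²sin²θ) = -0.24746 rad/s.
V_P = V_A + ω_rod × AP, with AP = 0.1815 m along the rod.
Components: V_Px = −rω sinθ − a·ω_rod·sinφ = -0.21418 m/s;  V_Py = rω cosθ + a·ω_rod·cosφ = +0.025742 m/s.
|V_P| = √(V_Px² + V_Py²) = 0.21572 m/s.

0.216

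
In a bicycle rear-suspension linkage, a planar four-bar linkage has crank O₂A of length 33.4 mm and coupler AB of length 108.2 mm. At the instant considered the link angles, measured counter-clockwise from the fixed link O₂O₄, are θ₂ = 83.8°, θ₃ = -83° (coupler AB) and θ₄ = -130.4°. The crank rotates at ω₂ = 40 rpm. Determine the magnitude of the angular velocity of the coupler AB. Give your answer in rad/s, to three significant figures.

ω₂ = 4.189 rad/s (from 40 rpm).
Differentiating the loop-closure r₂e^{iθ₂}+r₃e^{iθ₃}=r₁+r₄e^{iθ₄} gives r₂ω₂e^{iθ₂}+r₃ω₃e^{iθ₃}=r₄ω₄e^{iθ₄}.
Eliminating the other unknown: ω₃ = r₂ω₂ sin(θ₄−θ₂) / [r₃ sin(θ₃−θ₄)].
Numerator sine = +0.56208; denominator sine = +0.73610.
Result = 0.0334·4.189·(+0.56208) / (0.1082·(+0.73610)) = +0.98736 rad/s; magnitude 0.98736 rad/s.

0.987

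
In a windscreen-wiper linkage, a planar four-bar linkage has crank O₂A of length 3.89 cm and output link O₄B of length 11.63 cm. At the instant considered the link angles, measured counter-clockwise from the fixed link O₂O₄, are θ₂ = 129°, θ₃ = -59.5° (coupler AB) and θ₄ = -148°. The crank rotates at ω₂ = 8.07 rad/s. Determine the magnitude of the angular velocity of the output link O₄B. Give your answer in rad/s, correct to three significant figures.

0.399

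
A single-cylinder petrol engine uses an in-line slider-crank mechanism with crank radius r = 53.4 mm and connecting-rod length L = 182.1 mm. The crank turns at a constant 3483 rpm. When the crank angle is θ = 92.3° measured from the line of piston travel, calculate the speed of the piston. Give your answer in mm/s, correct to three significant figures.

19200

ω = 2π·3483/60 = 364.7 rad/s
For an in-line slider-crank, x = r cosθ + √(L² − r² sin²θ), so v = −rω sinθ·[1 + r cosθ/√(L² − r² sin²θ)].
With r = 0.0534 m, L = 0.1821 m, θ = 92.3°: √(L² − r² sin²θ) = 0.17411 m.
v = −0.0534·364.7·0.99919·[1 + 0.0534·-0.04013/0.17411] = -19.222 m/s.
|v| = 19.222 m/s = 19222 mm/s.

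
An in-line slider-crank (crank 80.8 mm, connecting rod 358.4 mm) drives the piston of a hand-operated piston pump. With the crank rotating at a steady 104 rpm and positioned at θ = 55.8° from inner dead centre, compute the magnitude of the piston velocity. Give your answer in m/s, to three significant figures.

ω = 2π·104/60 = 10.89 rad/s
For an in-line slider-crank, x = r cosθ + √(L² − r² sin²θ), so v = −rω sinθ·[1 + r cosθ/√(L² − r² sin²θ)].
With r = 0.0808 m, L = 0.3584 m, θ = 55.8°: √(L² − r² sin²θ) = 0.35211 m.
v = −0.0808·10.89·0.82708·[1 + 0.0808·0.56208/0.35211] = -0.82169 m/s.
|v| = 0.82169 m/s.

0.822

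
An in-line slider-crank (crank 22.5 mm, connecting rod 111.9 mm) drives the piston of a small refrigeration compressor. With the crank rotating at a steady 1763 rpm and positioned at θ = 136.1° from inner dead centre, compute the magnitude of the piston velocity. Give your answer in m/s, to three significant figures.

2.46

ω = 2π·1763/60 = 184.6 rad/s
For an in-line slider-crank, x = r cosθ + √(L² − r² sin²θ), so v = −rω sinθ·[1 + r cosθ/√(L² − r² sin²θ)].
With r = 0.0225 m, L = 0.1119 m, θ = 136.1°: √(L² − r² sin²θ) = 0.11081 m.
v = −0.0225·184.6·0.69340·[1 + 0.0225·-0.72055/0.11081] = -2.4589 m/s.
|v| = 2.4589 m/s.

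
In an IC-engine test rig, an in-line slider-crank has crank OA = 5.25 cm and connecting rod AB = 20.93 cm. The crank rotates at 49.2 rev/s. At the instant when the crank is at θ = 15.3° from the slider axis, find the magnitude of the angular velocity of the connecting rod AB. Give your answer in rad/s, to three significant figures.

75.0

ω = 309.1 rad/s (converted from 49.2 rev/s).
The rod makes angle φ with the slider axis where L sinφ = r sinθ; differentiating, L cosφ·φ̇ = r ω cosθ.
L cosφ = √(L² − r² sin²θ) = 0.20884 m.
|ω_rod| = r ω |cosθ| / √(L² − r² sin²θ) = 0.0525·309.1·0.96456/0.20884 = 74.958 rad/s.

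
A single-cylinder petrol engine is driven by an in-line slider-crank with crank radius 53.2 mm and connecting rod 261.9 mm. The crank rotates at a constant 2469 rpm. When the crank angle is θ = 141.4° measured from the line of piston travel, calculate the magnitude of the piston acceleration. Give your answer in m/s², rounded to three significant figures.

ω = 2π·2469/60 = 258.6 rad/s
x(θ) = r cosθ + √(L² − r² sin²θ); with ω constant, a = ω²·d²x/dθ².
d²x/dθ² = −r cosθ − r²(cos2θ)/√u − r⁴ sin²2θ/(4u^{3/2}),  u = L² − r² sin²θ = 0.06749 m².
Substituting r = 0.0532 m, L = 0.2619 m, θ = 141.4°: d²x/dθ² = +0.039055 m.
a = ω²·d²x/dθ² = (258.6)²·(+0.039055) = +2610.8 m/s²;  |a| = 2610.8 m/s².

2610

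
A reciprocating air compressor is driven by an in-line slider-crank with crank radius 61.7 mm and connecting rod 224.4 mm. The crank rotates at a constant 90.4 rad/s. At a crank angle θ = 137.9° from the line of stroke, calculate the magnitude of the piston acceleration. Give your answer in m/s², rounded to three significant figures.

357

ω = 90.4 rad/s
x(θ) = r cosθ + √(L² − r² sin²θ); with ω constant, a = ω²·d²x/dθ².
d²x/dθ² = −r cosθ − r²(cos2θ)/√u − r⁴ sin²2θ/(4u^{3/2}),  u = L² − r² sin²θ = 0.0486443 m².
Substituting r = 0.0617 m, L = 0.2244 m, θ = 137.9°: d²x/dθ² = +0.043701 m.
a = ω²·d²x/dθ² = (90.4)²·(+0.043701) = +357.13 m/s²;  |a| = 357.13 m/s².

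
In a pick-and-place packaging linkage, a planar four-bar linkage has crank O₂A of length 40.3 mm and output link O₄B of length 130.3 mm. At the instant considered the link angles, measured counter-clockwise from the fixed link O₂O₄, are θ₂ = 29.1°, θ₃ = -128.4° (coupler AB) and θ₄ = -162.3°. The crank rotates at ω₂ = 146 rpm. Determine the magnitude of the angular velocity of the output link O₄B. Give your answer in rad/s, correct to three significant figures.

ω₂ = 15.29 rad/s (from 146 rpm).
Differentiating the loop-closure r₂e^{iθ₂}+r₃e^{iθ₃}=r₁+r₄e^{iθ₄} gives r₂ω₂e^{iθ₂}+r₃ω₃e^{iθ₃}=r₄ω₄e^{iθ₄}.
Eliminating the other unknown: ω₄ = r₂ω₂ sin(θ₂−θ₃) / [r₄ sin(θ₄−θ₃)].
Numerator sine = +0.38268; denominator sine = -0.55775.
Result = 0.0403·15.29·(+0.38268) / (0.1303·(-0.55775)) = -3.2445 rad/s; magnitude 3.2445 rad/s.

3.24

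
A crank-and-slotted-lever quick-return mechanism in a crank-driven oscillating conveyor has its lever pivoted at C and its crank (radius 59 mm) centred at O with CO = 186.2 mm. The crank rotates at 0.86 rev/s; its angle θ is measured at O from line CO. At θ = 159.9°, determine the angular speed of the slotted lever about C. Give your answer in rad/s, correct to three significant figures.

2.11

ω = 5.404 rad/s (from 0.86 rev/s).
Crank pin A relative to C: A = (d + r cosθ, r sinθ); lever angle φ = atan2(r sinθ, d + r cosθ).
Differentiating tanφ: φ̇ = rω(d cosθ + r)/(d² + r² + 2dr cosθ).
d² + r² + 2dr cosθ = |CA|² = 0.017518 m²;  d cosθ + r = -0.11586 m.
|ω_lever| = |0.059·5.404·-0.11586| / 0.017518 = 2.1085 rad/s.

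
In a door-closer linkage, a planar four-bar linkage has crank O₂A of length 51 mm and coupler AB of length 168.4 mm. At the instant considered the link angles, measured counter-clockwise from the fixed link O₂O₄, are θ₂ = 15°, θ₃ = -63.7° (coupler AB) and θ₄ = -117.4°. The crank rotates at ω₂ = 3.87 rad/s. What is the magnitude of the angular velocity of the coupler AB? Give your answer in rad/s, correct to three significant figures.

1.07

ω₂ = 3.87 rad/s
Differentiating the loop-closure r₂e^{iθ₂}+r₃e^{iθ₃}=r₁+r₄e^{iθ₄} gives r₂ω₂e^{iθ₂}+r₃ω₃e^{iθ₃}=r₄ω₄e^{iθ₄}.
Eliminating the other unknown: ω₃ = r₂ω₂ sin(θ₄−θ₂) / [r₃ sin(θ₃−θ₄)].
Numerator sine = -0.73846; denominator sine = +0.80593.
Result = 0.051·3.87·(-0.73846) / (0.1684·(+0.80593)) = -1.0739 rad/s; magnitude 1.0739 rad/s.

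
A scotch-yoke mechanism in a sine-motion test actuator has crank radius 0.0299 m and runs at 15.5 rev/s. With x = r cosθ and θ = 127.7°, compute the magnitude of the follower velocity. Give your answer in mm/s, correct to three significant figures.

2300

ω = 97.39 rad/s (from 15.5 rev/s).
x = r cosθ ⇒ ẋ = −rω sinθ.
|v| = rω|sinθ| = 0.0299·97.39·|sin 127.7°| = 2.304 m/s = 2304 mm/s.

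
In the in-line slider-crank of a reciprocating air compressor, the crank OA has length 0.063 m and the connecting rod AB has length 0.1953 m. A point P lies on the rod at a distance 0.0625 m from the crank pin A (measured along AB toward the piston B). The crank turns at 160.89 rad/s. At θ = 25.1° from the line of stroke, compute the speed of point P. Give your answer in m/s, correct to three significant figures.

ω = 160.9 rad/s.  Crank-pin speed |V_A| = rω = 10.136 m/s, perpendicular to OA.
Rod angle: sinφ = −(r/L) sinθ ⇒ φ = -7.865°; ω_rod = −rω cosθ/√(L²−r²sin²θ) = -47.445 rad/s.
V_P = V_A + ω_rod × AP, with AP = 0.0625 m along the rod.
Components: V_Px = −rω sinθ − a·ω_rod·sinφ = -4.7055 m/s;  V_Py = rω cosθ + a·ω_rod·cosφ = +6.2415 m/s.
|V_P| = √(V_Px² + V_Py²) = 7.8165 m/s.

7.82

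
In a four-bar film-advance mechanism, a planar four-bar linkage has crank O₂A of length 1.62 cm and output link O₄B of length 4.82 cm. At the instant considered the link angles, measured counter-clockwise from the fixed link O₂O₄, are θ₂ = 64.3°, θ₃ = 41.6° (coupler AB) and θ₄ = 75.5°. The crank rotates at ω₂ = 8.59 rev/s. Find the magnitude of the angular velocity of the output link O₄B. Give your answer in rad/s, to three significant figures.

12.6

ω₂ = 53.97 rad/s (from 8.59 rev/s).
Differentiating the loop-closure r₂e^{iθ₂}+r₃e^{iθ₃}=r₁+r₄e^{iθ₄} gives r₂ω₂e^{iθ₂}+r₃ω₃e^{iθ₃}=r₄ω₄e^{iθ₄}.
Eliminating the other unknown: ω₄ = r₂ω₂ sin(θ₂−θ₃) / [r₄ sin(θ₄−θ₃)].
Numerator sine = +0.38591; denominator sine = +0.55775.
Result = 0.0162·53.97·(+0.38591) / (0.0482·(+0.55775)) = +12.551 rad/s; magnitude 12.551 rad/s.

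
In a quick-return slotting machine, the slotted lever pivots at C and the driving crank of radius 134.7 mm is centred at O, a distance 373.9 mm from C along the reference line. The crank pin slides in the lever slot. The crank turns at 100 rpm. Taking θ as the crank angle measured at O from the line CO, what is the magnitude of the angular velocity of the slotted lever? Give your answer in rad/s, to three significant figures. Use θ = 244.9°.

ω = 10.47 rad/s (from 100 rpm).
Crank pin A relative to C: A = (d + r cosθ, r sinθ); lever angle φ = atan2(r sinθ, d + r cosθ).
Differentiating tanφ: φ̇ = rω(d cosθ + r)/(d² + r² + 2dr cosθ).
d² + r² + 2dr cosθ = |CA|² = 0.115216 m²;  d cosθ + r = -0.023908 m.
|ω_lever| = |0.1347·10.47·-0.023908| / 0.115216 = 0.2927 rad/s.

0.293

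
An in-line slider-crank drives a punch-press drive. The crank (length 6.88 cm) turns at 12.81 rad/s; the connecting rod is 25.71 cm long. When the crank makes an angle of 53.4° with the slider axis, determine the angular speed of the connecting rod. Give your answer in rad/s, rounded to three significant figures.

2.09

ω = 12.81 rad/s
The rod makes angle φ with the slider axis where L sinφ = r sinθ; differentiating, L cosφ·φ̇ = r ω cosθ.
L cosφ = √(L² − r² sin²θ) = 0.2511 m.
|ω_rod| = r ω |cosθ| / √(L² − r² sin²θ) = 0.0688·12.81·0.59622/0.2511 = 2.0927 rad/s.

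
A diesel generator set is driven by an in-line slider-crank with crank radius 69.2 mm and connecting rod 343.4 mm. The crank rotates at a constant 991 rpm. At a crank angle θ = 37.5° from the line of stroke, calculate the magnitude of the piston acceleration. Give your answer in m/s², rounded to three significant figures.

632

ω = 2π·991/60 = 103.8 rad/s
x(θ) = r cosθ + √(L² − r² sin²θ); with ω constant, a = ω²·d²x/dθ².
d²x/dθ² = −r cosθ − r²(cos2θ)/√u − r⁴ sin²2θ/(4u^{3/2}),  u = L² − r² sin²θ = 0.116149 m².
Substituting r = 0.0692 m, L = 0.3434 m, θ = 37.5°: d²x/dθ² = -0.058672 m.
a = ω²·d²x/dθ² = (103.8)²·(-0.058672) = -631.88 m/s²;  |a| = 631.88 m/s².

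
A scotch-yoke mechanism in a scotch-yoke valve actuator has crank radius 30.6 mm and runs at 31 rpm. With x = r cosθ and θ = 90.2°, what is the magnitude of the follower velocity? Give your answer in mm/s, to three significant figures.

99.3

ω = 3.246 rad/s (from 31 rpm).
x = r cosθ ⇒ ẋ = −rω sinθ.
|v| = rω|sinθ| = 0.0306·3.246·|sin 90.2°| = 0.099337 m/s = 99.337 mm/s.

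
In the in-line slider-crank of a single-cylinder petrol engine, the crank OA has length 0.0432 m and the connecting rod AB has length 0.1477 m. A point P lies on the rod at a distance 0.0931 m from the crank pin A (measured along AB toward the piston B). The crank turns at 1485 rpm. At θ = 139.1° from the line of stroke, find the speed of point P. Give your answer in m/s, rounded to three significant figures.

ω = 155.5 rad/s.  Crank-pin speed |V_A| = rω = 6.718 m/s, perpendicular to OA.
Rod angle: sinφ = −(r/L) sinθ ⇒ φ = -11.040°; ω_rod = −rω cosθ/√(L²−r²sin²θ) = +35.027 rad/s.
V_P = V_A + ω_rod × AP, with AP = 0.0931 m along the rod.
Components: V_Px = −rω sinθ − a·ω_rod·sinφ = -3.774 m/s;  V_Py = rω cosθ + a·ω_rod·cosφ = -1.8771 m/s.
|V_P| = √(V_Px² + V_Py²) = 4.2151 m/s.

4.22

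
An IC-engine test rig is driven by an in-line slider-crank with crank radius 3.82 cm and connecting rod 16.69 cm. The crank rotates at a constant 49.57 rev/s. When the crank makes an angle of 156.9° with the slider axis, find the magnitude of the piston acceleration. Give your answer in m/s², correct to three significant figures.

ω = 2π·49.6 = 311.5 rad/s
x(θ) = r cosθ + √(L² − r² sin²θ); with ω constant, a = ω²·d²x/dθ².
d²x/dθ² = −r cosθ − r²(cos2θ)/√u − r⁴ sin²2θ/(4u^{3/2}),  u = L² − r² sin²θ = 0.027631 m².
Substituting r = 0.0382 m, L = 0.1669 m, θ = 156.9°: d²x/dθ² = +0.029001 m.
a = ω²·d²x/dθ² = (311.5)²·(+0.029001) = +2813.2 m/s²;  |a| = 2813.2 m/s².

2810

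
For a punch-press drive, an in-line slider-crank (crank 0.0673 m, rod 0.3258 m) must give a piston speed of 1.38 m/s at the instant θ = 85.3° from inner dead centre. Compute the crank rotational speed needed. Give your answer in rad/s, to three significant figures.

20.2

For an in-line slider-crank, |v_piston| = rω|sinθ|·[1 + r cosθ/√(L² − r² sin²θ)].
With r = 0.0673 m, L = 0.3258 m, θ = 85.3°: the bracketed kinematic factor |dx/dθ| = 0.068234 m.
ω = v/|dx/dθ| = 1.38/0.068234 = 20.225 rad/s.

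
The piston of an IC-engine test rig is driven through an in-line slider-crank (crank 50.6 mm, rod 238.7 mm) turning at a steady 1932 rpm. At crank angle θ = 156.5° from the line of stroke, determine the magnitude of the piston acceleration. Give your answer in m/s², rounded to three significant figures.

ω = 2π·1932/60 = 202.3 rad/s
x(θ) = r cosθ + √(L² − r² sin²θ); with ω constant, a = ω²·d²x/dθ².
d²x/dθ² = −r cosθ − r²(cos2θ)/√u − r⁴ sin²2θ/(4u^{3/2}),  u = L² − r² sin²θ = 0.0565706 m².
Substituting r = 0.0506 m, L = 0.2387 m, θ = 156.5°: d²x/dθ² = +0.038997 m.
a = ω²·d²x/dθ² = (202.3)²·(+0.038997) = +1596.2 m/s²;  |a| = 1596.2 m/s².

1600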